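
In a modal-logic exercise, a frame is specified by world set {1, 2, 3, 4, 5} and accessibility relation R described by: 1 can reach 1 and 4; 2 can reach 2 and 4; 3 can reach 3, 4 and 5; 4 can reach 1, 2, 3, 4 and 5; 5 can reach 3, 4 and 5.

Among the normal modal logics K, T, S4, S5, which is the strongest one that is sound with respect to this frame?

T

Reflexive (axiom T): yes — every world is R-related to itself.
Transitive (axiom 4): no — 1 R 4 and 4 R 2, but not 1 R 2.
Euclidean (axiom 5): no — 4 R 1 and 4 R 2, but not 1 R 2.
So F validates K, T; S4 would additionally require R to be transitive. The strongest is T.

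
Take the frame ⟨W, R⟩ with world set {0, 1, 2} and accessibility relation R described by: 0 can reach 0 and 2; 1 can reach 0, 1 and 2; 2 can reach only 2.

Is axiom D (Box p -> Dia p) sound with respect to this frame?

Axiom D corresponds to the accessibility relation being serial.
Serial: yes — every world has a successor (e.g. 0 R 0).

Yes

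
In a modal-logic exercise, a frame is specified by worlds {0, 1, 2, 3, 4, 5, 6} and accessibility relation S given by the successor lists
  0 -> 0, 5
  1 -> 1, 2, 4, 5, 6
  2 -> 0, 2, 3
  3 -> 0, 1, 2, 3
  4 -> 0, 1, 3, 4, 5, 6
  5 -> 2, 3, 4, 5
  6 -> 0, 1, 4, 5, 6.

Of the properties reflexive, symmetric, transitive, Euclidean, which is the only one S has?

reflexive

Reflexive: yes — every world is S-related to itself.
Symmetric: no — 0 S 5 but not 5 S 0.
Transitive: no — 0 S 5 and 5 S 2, but not 0 S 2.
Euclidean: no — 1 S 2 and 1 S 4, but not 2 S 4.
Only reflexive holds.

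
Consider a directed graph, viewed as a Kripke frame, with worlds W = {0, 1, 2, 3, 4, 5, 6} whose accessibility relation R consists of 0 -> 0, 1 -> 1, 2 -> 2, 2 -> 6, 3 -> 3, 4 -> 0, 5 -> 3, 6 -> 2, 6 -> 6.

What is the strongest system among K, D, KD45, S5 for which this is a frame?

Serial (axiom D): yes — every world has a successor (e.g. 0 R 0).
Euclidean (axiom 5): yes — any two successors of a common world are R-related.
Transitive (axiom 4): yes — every two-step R-path is closed by a direct edge.
Reflexive (axiom T): no — 4 is not related to itself.
So F validates K, D, KD45; S5 would additionally require R to be reflexive. The strongest is KD45.

KD45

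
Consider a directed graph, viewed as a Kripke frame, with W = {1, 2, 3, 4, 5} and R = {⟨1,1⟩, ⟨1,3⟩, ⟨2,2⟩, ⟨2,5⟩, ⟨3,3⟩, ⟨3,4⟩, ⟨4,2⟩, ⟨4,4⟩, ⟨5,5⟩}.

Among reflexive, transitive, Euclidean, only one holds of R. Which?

Reflexive: yes — every world is R-related to itself.
Transitive: no — 1 R 3 and 3 R 4, but not 1 R 4.
Euclidean: no — 1 R 3 and 1 R 1, but not 3 R 1.
Only reflexive holds.

reflexive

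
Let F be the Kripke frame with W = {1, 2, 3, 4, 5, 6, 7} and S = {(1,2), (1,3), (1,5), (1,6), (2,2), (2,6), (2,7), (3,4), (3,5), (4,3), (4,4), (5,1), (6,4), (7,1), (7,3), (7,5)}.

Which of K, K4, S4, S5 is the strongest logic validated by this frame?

Transitive (axiom 4): no — 1 S 2 and 2 S 7, but not 1 S 7.
Reflexive (axiom T): no — 1 is not related to itself.
Euclidean (axiom 5): no — 1 S 2 and 1 S 3, but not 2 S 3.
So F validates K; K4 would additionally require S to be transitive. The strongest is K.

K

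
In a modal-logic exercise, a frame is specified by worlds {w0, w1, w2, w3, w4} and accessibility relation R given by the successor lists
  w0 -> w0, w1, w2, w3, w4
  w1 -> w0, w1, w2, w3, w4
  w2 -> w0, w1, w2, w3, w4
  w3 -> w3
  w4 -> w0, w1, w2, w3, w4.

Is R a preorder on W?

Reflexive: yes — every world is R-related to itself.
Transitive: yes — every two-step R-path is closed by a direct edge.
So R is a preorder.

Yes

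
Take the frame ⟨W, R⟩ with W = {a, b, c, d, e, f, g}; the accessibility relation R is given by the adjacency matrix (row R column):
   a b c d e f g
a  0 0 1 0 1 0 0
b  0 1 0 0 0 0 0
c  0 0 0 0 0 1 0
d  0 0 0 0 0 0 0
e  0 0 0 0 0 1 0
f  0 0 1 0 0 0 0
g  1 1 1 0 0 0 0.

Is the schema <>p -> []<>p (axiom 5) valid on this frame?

No

By correspondence theory, 5 is valid on a frame iff R is Euclidean.
Euclidean: no — a R c and a R e, but not c R e.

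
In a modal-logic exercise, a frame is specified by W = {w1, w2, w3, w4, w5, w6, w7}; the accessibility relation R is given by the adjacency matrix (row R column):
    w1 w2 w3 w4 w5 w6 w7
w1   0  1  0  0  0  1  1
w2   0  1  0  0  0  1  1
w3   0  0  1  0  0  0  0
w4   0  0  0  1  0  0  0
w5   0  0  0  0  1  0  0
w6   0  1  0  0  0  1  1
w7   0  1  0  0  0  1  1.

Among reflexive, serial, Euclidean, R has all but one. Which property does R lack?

Reflexive: no — w1 is not related to itself.
Serial: yes — every world has a successor (e.g. w1 R w2).
Euclidean: yes — any two successors of a common world are R-related.
Only reflexive fails.

reflexive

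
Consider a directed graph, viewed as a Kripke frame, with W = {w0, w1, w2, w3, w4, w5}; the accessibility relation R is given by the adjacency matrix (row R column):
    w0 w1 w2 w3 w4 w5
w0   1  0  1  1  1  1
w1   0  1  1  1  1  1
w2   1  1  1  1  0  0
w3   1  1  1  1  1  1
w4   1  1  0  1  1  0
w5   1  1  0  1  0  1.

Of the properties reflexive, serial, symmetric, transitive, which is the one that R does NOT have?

transitive

Reflexive: yes — every world is R-related to itself.
Serial: yes — every world has a successor (e.g. w0 R w0).
Symmetric: yes — every pair in R has its reverse in R.
Transitive: no — w0 R w2 and w2 R w1, but not w0 R w1.
Only transitive fails.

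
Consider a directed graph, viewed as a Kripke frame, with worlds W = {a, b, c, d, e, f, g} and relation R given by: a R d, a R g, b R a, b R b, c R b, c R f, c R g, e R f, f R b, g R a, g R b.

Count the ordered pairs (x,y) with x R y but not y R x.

8

Enumerating: (a,d), (b,a), (c,b), (c,f), (c,g), (e,f), (f,b), (g,b).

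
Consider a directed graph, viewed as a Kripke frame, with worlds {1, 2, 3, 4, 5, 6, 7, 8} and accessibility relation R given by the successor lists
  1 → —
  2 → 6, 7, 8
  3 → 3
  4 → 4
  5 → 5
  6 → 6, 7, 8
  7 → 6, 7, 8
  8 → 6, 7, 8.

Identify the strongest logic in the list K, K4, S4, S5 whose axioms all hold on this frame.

K4

Transitive (axiom 4): yes — every two-step R-path is closed by a direct edge.
Reflexive (axiom T): no — 1 is not related to itself.
Euclidean (axiom 5): yes — any two successors of a common world are R-related.
So F validates K, K4; S4 would additionally require R to be reflexive. The strongest is K4.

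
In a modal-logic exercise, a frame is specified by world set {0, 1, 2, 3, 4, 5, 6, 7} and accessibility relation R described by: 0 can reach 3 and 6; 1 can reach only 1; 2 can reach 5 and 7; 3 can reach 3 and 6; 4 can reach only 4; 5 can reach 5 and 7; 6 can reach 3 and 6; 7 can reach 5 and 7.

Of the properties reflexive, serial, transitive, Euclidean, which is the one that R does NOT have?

reflexive

Reflexive: no — 0 is not related to itself.
Serial: yes — every world has a successor (e.g. 0 R 3).
Transitive: yes — every two-step R-path is closed by a direct edge.
Euclidean: yes — any two successors of a common world are R-related.
Only reflexive fails.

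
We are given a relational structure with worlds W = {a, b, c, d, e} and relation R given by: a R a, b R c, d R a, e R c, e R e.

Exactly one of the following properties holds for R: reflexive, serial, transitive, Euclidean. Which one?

Reflexive: no — b is not related to itself.
Serial: no — c has no R-successor.
Transitive: yes — every two-step R-path is closed by a direct edge.
Euclidean: no — b R c and b R c, but not c R c.
Only transitive holds.

transitive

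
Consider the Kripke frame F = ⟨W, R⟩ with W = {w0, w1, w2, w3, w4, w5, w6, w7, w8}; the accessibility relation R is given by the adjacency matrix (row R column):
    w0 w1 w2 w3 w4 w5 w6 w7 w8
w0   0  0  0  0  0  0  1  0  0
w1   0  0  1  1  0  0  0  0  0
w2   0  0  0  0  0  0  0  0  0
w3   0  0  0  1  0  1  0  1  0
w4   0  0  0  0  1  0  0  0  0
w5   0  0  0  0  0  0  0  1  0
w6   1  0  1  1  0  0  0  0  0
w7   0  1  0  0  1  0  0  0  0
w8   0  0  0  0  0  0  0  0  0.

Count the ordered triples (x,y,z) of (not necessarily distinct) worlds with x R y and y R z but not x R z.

14

Enumerating: (w0,w6,w0), (w0,w6,w2), (w0,w6,w3), (w1,w3,w5), (w1,w3,w7), (w3,w7,w1), (w3,w7,w4), (w5,w7,w1), (w5,w7,w4), (w6,w0,w6), (w6,w3,w5), (w6,w3,w7), (w7,w1,w2), (w7,w1,w3).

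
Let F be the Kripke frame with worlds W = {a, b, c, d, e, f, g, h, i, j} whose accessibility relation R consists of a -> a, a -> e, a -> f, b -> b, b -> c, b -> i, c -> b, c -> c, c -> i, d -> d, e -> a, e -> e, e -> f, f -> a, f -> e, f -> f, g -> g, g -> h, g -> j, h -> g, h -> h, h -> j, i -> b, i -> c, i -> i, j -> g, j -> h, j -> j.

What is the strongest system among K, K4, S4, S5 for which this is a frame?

S5

Transitive (axiom 4): yes — every two-step R-path is closed by a direct edge.
Reflexive (axiom T): yes — every world is R-related to itself.
Euclidean (axiom 5): yes — any two successors of a common world are R-related.
So F validates K, K4, S4, S5. The strongest is S5.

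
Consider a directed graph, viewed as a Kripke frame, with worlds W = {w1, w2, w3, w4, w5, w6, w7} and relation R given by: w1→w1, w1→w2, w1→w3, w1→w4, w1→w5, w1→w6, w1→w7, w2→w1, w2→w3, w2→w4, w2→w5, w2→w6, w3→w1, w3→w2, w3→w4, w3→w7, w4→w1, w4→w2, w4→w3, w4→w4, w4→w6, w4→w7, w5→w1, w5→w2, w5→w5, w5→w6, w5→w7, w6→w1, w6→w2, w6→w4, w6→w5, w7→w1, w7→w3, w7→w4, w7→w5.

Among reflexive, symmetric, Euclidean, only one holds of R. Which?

symmetric

Reflexive: no — w2 is not related to itself.
Symmetric: yes — every pair in R has its reverse in R.
Euclidean: no — w1 R w2 and w1 R w7, but not w2 R w7.
Only symmetric holds.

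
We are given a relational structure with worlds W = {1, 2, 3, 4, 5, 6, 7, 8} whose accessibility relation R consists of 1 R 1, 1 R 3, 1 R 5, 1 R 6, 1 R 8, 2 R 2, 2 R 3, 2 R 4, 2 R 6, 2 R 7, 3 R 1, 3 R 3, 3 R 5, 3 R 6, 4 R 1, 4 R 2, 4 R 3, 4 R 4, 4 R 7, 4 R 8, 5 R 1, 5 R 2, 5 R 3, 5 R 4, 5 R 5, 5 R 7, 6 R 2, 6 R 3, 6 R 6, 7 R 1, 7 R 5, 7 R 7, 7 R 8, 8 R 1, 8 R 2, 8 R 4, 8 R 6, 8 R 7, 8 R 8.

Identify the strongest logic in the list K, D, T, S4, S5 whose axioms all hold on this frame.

T

Serial (axiom D): yes — every world has a successor (e.g. 1 R 1).
Reflexive (axiom T): yes — every world is R-related to itself.
Transitive (axiom 4): no — 1 R 5 and 5 R 2, but not 1 R 2.
Euclidean (axiom 5): no — 1 R 3 and 1 R 8, but not 3 R 8.
So F validates K, D, T; S4 would additionally require R to be transitive. The strongest is T.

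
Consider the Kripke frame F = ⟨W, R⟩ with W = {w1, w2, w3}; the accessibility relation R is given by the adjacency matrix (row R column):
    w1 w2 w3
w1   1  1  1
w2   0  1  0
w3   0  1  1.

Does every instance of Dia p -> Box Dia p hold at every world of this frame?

By correspondence theory, 5 is valid on a frame iff R is Euclidean.
Euclidean: no — w1 R w2 and w1 R w3, but not w2 R w3.

No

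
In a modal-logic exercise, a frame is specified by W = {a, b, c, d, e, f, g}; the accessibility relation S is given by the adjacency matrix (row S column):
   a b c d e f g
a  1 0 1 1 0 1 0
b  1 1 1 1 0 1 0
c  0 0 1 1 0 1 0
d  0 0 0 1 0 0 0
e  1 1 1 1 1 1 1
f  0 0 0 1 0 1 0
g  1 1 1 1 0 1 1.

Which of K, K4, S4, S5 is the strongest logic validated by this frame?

S4

Transitive (axiom 4): yes — every two-step S-path is closed by a direct edge.
Reflexive (axiom T): yes — every world is S-related to itself.
Euclidean (axiom 5): no — a S d and a S c, but not d S c.
So F validates K, K4, S4; S5 would additionally require S to be Euclidean. The strongest is S4.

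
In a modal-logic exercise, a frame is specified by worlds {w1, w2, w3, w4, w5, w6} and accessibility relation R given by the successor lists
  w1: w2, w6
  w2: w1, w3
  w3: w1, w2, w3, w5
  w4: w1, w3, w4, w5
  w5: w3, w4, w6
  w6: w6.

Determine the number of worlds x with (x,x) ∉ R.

Enumerating: w1, w2, w5.

3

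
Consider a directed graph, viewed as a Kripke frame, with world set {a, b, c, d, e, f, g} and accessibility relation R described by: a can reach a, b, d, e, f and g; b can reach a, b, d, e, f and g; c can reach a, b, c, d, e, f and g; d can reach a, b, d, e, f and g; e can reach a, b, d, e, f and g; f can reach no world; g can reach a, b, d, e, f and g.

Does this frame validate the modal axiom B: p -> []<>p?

No

By correspondence theory, B is valid on a frame iff R is symmetric.
Symmetric: no — a R f but not f R a.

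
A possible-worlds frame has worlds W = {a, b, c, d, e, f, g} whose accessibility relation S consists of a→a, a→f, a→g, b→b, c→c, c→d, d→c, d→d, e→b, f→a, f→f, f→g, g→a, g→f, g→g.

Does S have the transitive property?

Yes

Transitive: yes — every two-step S-path is closed by a direct edge.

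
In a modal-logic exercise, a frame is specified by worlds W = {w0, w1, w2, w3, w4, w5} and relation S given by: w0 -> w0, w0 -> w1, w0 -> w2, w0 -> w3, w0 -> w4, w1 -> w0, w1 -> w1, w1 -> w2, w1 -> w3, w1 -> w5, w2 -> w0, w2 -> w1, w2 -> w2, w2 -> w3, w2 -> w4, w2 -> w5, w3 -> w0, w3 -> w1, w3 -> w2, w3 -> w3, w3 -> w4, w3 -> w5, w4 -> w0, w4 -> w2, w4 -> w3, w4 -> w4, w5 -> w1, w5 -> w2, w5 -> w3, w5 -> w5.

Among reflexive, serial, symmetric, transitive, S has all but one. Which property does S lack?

Reflexive: yes — every world is S-related to itself.
Serial: yes — every world has a successor (e.g. w0 S w0).
Symmetric: yes — every pair in S has its reverse in S.
Transitive: no — w0 S w1 and w1 S w5, but not w0 S w5.
Only transitive fails.

transitive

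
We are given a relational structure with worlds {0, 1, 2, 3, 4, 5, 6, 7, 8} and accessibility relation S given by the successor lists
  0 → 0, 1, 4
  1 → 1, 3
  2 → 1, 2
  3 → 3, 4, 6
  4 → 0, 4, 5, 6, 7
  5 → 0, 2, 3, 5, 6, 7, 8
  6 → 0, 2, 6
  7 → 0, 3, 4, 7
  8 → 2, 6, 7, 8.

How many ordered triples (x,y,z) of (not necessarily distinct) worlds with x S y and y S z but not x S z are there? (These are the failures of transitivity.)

Enumerating: (0,1,3), (0,4,5), (0,4,6), (0,4,7), (1,3,4), (1,3,6), (2,1,3), (3,4,0), (3,4,5), (3,4,7), (3,6,0), (3,6,2), … and 23 more.
Total: 35.

35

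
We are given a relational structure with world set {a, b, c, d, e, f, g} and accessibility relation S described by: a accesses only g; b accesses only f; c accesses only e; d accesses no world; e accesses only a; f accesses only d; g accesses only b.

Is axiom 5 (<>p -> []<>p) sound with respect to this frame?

Axiom 5 corresponds to the accessibility relation being Euclidean.
Euclidean: no — a S g and a S g, but not g S g.

No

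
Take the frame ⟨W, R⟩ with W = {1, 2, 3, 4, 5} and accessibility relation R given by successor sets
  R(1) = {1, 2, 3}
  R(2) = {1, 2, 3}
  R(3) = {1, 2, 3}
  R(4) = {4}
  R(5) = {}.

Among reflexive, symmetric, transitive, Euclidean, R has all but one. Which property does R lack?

Reflexive: no — 5 is not related to itself.
Symmetric: yes — every pair in R has its reverse in R.
Transitive: yes — every two-step R-path is closed by a direct edge.
Euclidean: yes — any two successors of a common world are R-related.
Only reflexive fails.

reflexive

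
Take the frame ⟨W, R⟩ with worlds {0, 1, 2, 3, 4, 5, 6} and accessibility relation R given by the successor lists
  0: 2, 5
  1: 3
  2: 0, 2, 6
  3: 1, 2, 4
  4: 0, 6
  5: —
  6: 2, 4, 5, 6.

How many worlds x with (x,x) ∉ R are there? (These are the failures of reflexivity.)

5

Enumerating: 0, 1, 3, 4, 5.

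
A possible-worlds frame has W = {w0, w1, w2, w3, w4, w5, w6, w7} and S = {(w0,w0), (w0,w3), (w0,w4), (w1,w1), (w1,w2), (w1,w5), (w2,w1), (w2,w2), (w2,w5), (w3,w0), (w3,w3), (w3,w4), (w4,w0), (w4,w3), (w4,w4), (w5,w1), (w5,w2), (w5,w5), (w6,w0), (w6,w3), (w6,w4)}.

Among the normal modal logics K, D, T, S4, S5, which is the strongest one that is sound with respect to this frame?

K

Serial (axiom D): no — w7 has no S-successor.
Reflexive (axiom T): no — w6 is not related to itself.
Transitive (axiom 4): yes — every two-step S-path is closed by a direct edge.
Euclidean (axiom 5): yes — any two successors of a common world are S-related.
So F validates K; D would additionally require S to be serial. The strongest is K.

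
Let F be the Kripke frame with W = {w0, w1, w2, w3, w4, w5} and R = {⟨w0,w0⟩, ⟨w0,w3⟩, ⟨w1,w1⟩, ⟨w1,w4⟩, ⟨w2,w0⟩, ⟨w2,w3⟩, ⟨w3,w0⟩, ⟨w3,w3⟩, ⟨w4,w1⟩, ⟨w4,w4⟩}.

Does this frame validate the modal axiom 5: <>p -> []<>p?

By correspondence theory, 5 is valid on a frame iff R is Euclidean.
Euclidean: yes — any two successors of a common world are R-related.

Yes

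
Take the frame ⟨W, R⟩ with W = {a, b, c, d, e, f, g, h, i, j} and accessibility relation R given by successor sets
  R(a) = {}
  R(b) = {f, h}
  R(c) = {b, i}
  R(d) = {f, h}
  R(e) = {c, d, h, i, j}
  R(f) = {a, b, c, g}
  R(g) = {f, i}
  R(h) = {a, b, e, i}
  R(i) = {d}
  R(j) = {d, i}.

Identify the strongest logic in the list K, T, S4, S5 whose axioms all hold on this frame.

Reflexive (axiom T): no — a is not related to itself.
Transitive (axiom 4): no — b R f and f R a, but not b R a.
Euclidean (axiom 5): no — b R f and b R h, but not f R h.
So F validates K; T would additionally require R to be reflexive. The strongest is K.

K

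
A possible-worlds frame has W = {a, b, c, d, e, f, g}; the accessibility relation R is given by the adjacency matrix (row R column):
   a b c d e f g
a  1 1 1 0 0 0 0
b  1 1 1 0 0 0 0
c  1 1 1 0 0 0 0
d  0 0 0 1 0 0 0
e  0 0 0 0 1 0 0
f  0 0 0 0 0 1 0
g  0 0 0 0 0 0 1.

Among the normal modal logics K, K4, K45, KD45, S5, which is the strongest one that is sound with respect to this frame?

Transitive (axiom 4): yes — every two-step R-path is closed by a direct edge.
Euclidean (axiom 5): yes — any two successors of a common world are R-related.
Serial (axiom D): yes — every world has a successor (e.g. a R a).
Reflexive (axiom T): yes — every world is R-related to itself.
So F validates K, K4, K45, KD45, S5. The strongest is S5.

S5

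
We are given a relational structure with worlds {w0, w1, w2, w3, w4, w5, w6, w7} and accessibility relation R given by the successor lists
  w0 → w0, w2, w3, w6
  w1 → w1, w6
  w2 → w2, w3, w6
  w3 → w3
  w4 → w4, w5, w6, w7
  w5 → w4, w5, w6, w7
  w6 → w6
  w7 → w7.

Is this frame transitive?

Yes

Transitive: yes — every two-step R-path is closed by a direct edge.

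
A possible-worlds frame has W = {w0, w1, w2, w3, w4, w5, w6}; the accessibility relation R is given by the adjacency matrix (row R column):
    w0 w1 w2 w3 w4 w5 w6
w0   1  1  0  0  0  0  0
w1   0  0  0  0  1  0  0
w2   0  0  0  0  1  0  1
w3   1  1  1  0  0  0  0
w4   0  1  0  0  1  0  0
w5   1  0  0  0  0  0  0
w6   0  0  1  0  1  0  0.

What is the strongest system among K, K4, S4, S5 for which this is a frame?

K

Transitive (axiom 4): no — w0 R w1 and w1 R w4, but not w0 R w4.
Reflexive (axiom T): no — w1 is not related to itself.
Euclidean (axiom 5): no — w2 R w4 and w2 R w6, but not w4 R w6.
So F validates K; K4 would additionally require R to be transitive. The strongest is K.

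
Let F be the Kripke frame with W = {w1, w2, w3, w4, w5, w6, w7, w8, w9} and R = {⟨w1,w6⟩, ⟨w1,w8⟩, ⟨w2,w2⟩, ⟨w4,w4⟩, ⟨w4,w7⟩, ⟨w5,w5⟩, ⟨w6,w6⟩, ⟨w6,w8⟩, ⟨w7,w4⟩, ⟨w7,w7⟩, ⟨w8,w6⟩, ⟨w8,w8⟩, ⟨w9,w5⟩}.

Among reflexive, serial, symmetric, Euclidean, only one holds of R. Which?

Euclidean

Reflexive: no — w1 is not related to itself.
Serial: no — w3 has no R-successor.
Symmetric: no — w1 R w6 but not w6 R w1.
Euclidean: yes — any two successors of a common world are R-related.
Only Euclidean holds.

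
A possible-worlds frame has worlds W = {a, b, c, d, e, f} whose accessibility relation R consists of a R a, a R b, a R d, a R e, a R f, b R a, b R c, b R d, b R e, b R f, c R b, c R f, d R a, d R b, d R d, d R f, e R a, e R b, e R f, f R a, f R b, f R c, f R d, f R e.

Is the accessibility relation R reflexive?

No

Reflexive: no — b is not related to itself.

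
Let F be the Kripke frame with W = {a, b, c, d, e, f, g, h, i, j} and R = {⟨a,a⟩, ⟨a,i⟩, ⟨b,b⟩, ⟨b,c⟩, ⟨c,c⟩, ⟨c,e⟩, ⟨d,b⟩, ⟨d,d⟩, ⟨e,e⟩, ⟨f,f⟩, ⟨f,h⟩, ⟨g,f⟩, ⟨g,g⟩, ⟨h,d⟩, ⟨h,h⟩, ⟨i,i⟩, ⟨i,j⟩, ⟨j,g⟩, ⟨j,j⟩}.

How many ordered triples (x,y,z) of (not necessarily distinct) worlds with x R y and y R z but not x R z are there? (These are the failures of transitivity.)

Enumerating: (a,i,j), (b,c,e), (d,b,c), (f,h,d), (g,f,h), (h,d,b), (i,j,g), (j,g,f).

8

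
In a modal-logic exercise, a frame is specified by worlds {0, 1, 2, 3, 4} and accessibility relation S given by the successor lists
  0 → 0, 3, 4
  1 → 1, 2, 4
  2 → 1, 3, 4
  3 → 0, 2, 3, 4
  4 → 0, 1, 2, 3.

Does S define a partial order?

No

Reflexive: no — 2 is not related to itself.
Transitive: no — 0 S 3 and 3 S 2, but not 0 S 2.
Antisymmetric: no — 0 S 3 and 3 S 0 with 0 ≠ 3.
So S is not a partial order.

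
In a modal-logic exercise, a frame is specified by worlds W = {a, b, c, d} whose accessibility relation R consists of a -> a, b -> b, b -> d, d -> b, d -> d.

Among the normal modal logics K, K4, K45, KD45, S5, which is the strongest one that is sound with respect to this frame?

Transitive (axiom 4): yes — every two-step R-path is closed by a direct edge.
Euclidean (axiom 5): yes — any two successors of a common world are R-related.
Serial (axiom D): no — c has no R-successor.
Reflexive (axiom T): no — c is not related to itself.
So F validates K, K4, K45; KD45 would additionally require R to be serial. The strongest is K45.

K45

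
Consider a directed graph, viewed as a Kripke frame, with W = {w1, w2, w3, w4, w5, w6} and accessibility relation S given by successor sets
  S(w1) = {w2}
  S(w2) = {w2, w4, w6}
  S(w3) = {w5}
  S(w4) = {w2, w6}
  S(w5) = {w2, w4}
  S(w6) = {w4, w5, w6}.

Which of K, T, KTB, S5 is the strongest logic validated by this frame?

K

Reflexive (axiom T): no — w1 is not related to itself.
Symmetric (axiom B): no — w1 S w2 but not w2 S w1.
Euclidean (axiom 5): no — w4 S w6 and w4 S w2, but not w6 S w2.
So F validates K; T would additionally require S to be reflexive. The strongest is K.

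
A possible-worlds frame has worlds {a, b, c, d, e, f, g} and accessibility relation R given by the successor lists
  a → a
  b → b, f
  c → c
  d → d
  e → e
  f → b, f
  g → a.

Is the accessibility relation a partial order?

No

Reflexive: no — g is not related to itself.
Transitive: yes — every two-step R-path is closed by a direct edge.
Antisymmetric: no — b R f and f R b with b ≠ f.
So R is not a partial order.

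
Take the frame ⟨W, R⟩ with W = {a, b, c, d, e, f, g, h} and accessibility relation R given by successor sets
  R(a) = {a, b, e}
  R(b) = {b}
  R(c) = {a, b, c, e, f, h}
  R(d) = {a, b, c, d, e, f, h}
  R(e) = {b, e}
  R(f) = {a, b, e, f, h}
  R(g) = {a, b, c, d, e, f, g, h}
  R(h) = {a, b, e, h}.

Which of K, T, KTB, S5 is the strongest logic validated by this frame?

Reflexive (axiom T): yes — every world is R-related to itself.
Symmetric (axiom B): no — a R b but not b R a.
Euclidean (axiom 5): no — a R b and a R e, but not b R e.
So F validates K, T; KTB would additionally require R to be symmetric. The strongest is T.

T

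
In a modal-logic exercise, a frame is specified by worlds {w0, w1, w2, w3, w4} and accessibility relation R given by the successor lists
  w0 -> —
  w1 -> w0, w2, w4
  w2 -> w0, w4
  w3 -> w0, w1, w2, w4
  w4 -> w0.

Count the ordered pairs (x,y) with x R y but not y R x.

10

Enumerating: (w1,w0), (w1,w2), (w1,w4), (w2,w0), (w2,w4), (w3,w0), (w3,w1), (w3,w2), (w3,w4), (w4,w0).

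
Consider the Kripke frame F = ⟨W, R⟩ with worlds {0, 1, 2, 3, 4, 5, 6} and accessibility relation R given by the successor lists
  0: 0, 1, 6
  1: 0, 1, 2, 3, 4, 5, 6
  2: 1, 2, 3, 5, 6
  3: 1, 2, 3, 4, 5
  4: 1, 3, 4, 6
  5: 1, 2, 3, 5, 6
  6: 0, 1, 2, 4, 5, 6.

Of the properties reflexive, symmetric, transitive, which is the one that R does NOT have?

Reflexive: yes — every world is R-related to itself.
Symmetric: yes — every pair in R has its reverse in R.
Transitive: no — 0 R 1 and 1 R 2, but not 0 R 2.
Only transitive fails.

transitive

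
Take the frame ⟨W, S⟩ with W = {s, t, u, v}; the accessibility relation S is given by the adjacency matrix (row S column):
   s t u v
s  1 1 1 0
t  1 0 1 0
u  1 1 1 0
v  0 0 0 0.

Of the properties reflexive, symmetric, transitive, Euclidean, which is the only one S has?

Reflexive: no — t is not related to itself.
Symmetric: yes — every pair in S has its reverse in S.
Transitive: no — t S s and s S t, but not t S t.
Euclidean: no — s S t and s S t, but not t S t.
Only symmetric holds.

symmetric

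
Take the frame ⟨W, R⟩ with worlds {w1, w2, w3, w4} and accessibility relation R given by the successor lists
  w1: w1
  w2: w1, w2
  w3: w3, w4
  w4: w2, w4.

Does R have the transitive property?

Transitive: no — w3 R w4 and w4 R w2, but not w3 R w2.

No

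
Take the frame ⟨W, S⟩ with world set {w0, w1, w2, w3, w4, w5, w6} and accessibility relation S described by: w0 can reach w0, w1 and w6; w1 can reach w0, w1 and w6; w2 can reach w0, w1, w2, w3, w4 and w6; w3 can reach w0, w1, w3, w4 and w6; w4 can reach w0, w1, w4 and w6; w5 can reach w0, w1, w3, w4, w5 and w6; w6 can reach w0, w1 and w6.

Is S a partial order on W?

Reflexive: yes — every world is S-related to itself.
Transitive: yes — every two-step S-path is closed by a direct edge.
Antisymmetric: no — w0 S w1 and w1 S w0 with w0 ≠ w1.
So S is not a partial order.

No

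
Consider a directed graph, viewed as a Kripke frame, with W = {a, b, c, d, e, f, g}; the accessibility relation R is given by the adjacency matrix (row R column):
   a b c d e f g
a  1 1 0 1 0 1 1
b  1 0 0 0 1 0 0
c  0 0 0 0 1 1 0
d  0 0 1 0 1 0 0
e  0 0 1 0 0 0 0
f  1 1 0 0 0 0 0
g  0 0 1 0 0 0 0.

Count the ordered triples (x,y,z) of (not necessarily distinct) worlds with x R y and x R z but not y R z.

Enumerating: (a,b,b), (a,b,d), (a,b,f), (a,b,g), (a,d,a), (a,d,b), (a,d,d), (a,d,f), (a,d,g), (a,f,d), (a,f,f), (a,f,g), … and 17 more.
Total: 29.

29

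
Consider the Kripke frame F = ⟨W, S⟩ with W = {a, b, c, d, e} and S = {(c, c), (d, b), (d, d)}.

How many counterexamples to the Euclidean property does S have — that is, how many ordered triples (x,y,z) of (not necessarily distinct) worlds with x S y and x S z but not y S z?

2

Enumerating: (d,b,b), (d,b,d).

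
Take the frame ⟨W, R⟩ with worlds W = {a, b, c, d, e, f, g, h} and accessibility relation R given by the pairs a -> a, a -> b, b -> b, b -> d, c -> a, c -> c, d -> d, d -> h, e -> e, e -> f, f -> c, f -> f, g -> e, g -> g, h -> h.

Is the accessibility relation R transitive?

No

Transitive: no — a R b and b R d, but not a R d.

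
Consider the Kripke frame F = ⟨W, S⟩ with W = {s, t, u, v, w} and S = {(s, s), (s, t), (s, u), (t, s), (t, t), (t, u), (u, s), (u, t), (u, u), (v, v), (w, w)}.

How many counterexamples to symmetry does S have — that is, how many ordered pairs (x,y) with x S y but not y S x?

0

S is symmetric; there are no such tuples.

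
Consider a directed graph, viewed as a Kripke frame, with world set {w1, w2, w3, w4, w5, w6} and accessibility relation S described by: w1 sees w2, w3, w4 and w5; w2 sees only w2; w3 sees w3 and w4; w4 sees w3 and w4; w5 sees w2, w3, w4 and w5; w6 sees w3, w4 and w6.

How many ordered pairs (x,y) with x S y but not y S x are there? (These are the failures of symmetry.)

9

Enumerating: (w1,w2), (w1,w3), (w1,w4), (w1,w5), (w5,w2), (w5,w3), (w5,w4), (w6,w3), (w6,w4).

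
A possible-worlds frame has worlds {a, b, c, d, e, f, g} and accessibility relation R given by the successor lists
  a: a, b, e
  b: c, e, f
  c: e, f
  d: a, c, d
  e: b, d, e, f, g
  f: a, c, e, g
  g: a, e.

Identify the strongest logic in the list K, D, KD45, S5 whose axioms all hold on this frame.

Serial (axiom D): yes — every world has a successor (e.g. a R a).
Euclidean (axiom 5): no — b R e and b R c, but not e R c.
Transitive (axiom 4): no — a R b and b R c, but not a R c.
Reflexive (axiom T): no — b is not related to itself.
So F validates K, D; KD45 would additionally require R to be Euclidean and transitive. The strongest is D.

D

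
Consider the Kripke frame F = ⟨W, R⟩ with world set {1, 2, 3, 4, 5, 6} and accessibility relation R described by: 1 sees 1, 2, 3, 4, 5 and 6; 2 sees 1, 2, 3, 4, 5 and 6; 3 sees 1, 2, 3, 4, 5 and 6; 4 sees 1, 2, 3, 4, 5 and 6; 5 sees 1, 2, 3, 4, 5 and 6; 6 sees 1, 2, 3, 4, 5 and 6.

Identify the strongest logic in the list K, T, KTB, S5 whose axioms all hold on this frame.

S5

Reflexive (axiom T): yes — every world is R-related to itself.
Symmetric (axiom B): yes — every pair in R has its reverse in R.
Euclidean (axiom 5): yes — any two successors of a common world are R-related.
So F validates K, T, KTB, S5. The strongest is S5.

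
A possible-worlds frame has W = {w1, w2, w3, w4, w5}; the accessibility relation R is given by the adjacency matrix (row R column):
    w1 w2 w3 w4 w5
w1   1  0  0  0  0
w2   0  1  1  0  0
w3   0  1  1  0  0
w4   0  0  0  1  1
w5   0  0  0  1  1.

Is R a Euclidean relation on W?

Euclidean: yes — any two successors of a common world are R-related.

Yes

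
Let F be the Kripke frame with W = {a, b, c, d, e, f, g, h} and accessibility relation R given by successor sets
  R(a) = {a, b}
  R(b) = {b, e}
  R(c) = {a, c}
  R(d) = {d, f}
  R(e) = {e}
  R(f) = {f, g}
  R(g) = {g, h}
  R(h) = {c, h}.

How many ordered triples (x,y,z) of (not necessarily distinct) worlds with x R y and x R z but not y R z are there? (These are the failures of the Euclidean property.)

Enumerating: (a,b,a), (b,e,b), (c,a,c), (d,f,d), (f,g,f), (g,h,g), (h,c,h).

7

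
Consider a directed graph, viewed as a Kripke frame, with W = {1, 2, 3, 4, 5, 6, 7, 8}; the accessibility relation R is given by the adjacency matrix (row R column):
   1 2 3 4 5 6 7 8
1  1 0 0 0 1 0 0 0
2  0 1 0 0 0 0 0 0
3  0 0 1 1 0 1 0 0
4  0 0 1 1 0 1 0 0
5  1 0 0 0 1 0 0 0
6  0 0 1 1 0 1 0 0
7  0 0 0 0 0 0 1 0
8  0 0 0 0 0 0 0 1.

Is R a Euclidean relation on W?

Yes

Euclidean: yes — any two successors of a common world are R-related.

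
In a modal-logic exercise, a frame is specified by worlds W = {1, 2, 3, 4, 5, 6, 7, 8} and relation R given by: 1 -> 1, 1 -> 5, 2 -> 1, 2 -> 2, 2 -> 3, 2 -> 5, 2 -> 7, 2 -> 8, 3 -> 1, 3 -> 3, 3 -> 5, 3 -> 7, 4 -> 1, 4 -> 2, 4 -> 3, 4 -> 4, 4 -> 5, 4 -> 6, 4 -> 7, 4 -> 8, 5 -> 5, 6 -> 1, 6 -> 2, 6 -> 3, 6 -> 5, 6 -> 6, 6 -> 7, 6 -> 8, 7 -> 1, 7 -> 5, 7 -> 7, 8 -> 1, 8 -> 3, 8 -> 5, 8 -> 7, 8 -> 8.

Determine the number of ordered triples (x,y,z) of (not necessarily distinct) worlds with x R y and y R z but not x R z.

R is transitive; there are no such tuples.

0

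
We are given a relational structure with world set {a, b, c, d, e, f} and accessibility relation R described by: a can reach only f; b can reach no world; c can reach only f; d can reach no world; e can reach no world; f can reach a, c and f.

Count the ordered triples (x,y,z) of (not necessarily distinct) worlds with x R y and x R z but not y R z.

4

Enumerating: (f,a,a), (f,a,c), (f,c,a), (f,c,c).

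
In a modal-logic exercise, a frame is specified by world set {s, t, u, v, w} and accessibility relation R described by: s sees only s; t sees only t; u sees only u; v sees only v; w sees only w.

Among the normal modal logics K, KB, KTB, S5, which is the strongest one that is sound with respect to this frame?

Symmetric (axiom B): yes — every pair in R has its reverse in R.
Reflexive (axiom T): yes — every world is R-related to itself.
Euclidean (axiom 5): yes — any two successors of a common world are R-related.
So F validates K, KB, KTB, S5. The strongest is S5.

S5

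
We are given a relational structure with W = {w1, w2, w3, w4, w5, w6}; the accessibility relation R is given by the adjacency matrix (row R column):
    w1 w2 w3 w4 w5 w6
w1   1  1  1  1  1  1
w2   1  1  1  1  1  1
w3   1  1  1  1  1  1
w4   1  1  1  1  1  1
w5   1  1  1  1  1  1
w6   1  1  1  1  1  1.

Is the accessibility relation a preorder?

Reflexive: yes — every world is R-related to itself.
Transitive: yes — every two-step R-path is closed by a direct edge.
So R is a preorder.

Yes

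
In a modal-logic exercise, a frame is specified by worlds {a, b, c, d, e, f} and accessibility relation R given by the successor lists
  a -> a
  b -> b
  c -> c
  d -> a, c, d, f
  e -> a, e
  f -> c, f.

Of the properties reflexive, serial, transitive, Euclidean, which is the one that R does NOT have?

Reflexive: yes — every world is R-related to itself.
Serial: yes — every world has a successor (e.g. a R a).
Transitive: yes — every two-step R-path is closed by a direct edge.
Euclidean: no — d R a and d R c, but not a R c.
Only Euclidean fails.

Euclidean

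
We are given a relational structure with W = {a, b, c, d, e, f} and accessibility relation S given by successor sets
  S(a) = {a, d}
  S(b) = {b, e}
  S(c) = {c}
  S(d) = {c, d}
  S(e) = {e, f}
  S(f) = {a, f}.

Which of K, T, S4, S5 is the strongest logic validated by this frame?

Reflexive (axiom T): yes — every world is S-related to itself.
Transitive (axiom 4): no — a S d and d S c, but not a S c.
Euclidean (axiom 5): no — a S d and a S a, but not d S a.
So F validates K, T; S4 would additionally require S to be transitive. The strongest is T.

T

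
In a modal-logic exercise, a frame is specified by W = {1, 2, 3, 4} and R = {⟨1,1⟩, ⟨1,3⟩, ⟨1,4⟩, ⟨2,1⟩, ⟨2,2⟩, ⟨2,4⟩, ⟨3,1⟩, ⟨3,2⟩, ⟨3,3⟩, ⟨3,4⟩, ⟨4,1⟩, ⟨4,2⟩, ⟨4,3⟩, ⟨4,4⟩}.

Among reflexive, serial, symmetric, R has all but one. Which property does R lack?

symmetric

Reflexive: yes — every world is R-related to itself.
Serial: yes — every world has a successor (e.g. 1 R 1).
Symmetric: no — 2 R 1 but not 1 R 2.
Only symmetric fails.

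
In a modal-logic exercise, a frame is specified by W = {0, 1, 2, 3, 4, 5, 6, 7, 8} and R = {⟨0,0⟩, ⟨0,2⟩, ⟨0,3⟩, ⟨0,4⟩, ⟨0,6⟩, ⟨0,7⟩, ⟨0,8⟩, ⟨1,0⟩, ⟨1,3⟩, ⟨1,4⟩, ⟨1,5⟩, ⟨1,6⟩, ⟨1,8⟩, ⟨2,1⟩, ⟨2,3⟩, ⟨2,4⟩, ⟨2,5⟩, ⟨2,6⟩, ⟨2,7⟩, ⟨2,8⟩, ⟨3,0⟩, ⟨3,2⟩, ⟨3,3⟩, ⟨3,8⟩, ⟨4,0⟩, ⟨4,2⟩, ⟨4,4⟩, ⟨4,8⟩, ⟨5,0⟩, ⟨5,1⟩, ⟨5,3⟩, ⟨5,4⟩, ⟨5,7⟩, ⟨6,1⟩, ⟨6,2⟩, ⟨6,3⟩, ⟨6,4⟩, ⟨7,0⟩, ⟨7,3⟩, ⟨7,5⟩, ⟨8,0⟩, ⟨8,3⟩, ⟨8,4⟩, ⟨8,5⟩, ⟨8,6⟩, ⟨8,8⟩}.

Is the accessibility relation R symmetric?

Symmetric: no — 0 R 2 but not 2 R 0.

No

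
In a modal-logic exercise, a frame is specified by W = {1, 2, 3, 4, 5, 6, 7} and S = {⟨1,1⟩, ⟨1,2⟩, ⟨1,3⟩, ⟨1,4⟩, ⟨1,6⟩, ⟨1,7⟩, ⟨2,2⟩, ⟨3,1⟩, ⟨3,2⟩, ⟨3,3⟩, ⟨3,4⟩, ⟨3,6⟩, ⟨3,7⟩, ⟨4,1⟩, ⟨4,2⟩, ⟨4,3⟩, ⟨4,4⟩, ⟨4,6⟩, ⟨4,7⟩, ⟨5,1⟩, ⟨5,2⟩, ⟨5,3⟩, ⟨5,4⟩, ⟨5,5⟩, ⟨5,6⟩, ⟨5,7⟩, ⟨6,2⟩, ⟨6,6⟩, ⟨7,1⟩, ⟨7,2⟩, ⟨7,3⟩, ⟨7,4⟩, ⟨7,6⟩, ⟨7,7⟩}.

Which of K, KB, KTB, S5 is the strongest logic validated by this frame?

Symmetric (axiom B): no — 1 S 2 but not 2 S 1.
Reflexive (axiom T): yes — every world is S-related to itself.
Euclidean (axiom 5): no — 1 S 2 and 1 S 3, but not 2 S 3.
So F validates K; KB would additionally require S to be symmetric. The strongest is K.

K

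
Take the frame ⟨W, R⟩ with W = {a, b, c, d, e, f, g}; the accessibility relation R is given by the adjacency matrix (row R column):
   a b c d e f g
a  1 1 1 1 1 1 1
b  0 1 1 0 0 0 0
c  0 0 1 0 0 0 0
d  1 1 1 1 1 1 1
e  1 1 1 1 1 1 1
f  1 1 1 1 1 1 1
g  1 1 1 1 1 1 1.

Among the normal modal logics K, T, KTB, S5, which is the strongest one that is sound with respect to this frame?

T

Reflexive (axiom T): yes — every world is R-related to itself.
Symmetric (axiom B): no — a R b but not b R a.
Euclidean (axiom 5): no — a R b and a R d, but not b R d.
So F validates K, T; KTB would additionally require R to be symmetric. The strongest is T.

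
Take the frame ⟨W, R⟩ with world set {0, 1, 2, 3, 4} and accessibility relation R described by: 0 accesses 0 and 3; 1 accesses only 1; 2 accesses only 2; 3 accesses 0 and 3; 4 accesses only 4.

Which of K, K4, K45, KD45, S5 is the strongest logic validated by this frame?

Transitive (axiom 4): yes — every two-step R-path is closed by a direct edge.
Euclidean (axiom 5): yes — any two successors of a common world are R-related.
Serial (axiom D): yes — every world has a successor (e.g. 0 R 0).
Reflexive (axiom T): yes — every world is R-related to itself.
So F validates K, K4, K45, KD45, S5. The strongest is S5.

S5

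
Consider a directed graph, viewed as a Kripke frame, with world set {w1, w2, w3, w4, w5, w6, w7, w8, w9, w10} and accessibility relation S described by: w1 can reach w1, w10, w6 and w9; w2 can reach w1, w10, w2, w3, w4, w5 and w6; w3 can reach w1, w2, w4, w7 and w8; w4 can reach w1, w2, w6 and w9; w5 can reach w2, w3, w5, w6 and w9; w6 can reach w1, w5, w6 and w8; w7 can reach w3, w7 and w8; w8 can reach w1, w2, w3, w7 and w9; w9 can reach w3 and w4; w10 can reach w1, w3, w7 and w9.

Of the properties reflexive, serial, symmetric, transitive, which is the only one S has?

serial

Reflexive: no — w3 is not related to itself.
Serial: yes — every world has a successor (e.g. w1 S w1).
Symmetric: no — w1 S w9 but not w9 S w1.
Transitive: no — w1 S w10 and w10 S w3, but not w1 S w3.
Only serial holds.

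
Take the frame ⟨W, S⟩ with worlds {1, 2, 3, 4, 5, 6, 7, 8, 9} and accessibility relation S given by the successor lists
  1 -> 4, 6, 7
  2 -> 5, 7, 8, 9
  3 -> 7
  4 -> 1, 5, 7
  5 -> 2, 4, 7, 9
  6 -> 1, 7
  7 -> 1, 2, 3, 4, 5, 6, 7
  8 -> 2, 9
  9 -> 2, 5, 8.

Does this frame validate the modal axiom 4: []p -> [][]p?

Axiom 4 corresponds to the accessibility relation being transitive.
Transitive: no — 1 S 4 and 4 S 5, but not 1 S 5.

No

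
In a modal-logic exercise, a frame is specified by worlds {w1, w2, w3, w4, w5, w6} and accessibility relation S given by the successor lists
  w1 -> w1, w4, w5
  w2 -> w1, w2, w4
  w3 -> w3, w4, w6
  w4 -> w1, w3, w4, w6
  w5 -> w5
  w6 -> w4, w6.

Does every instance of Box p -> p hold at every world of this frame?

By correspondence theory, T is valid on a frame iff S is reflexive.
Reflexive: yes — every world is S-related to itself.

Yes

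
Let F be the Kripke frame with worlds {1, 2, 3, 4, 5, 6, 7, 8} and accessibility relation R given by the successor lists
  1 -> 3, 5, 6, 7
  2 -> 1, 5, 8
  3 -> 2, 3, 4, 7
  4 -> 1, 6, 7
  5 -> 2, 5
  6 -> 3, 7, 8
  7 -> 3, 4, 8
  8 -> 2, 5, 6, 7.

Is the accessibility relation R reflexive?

No

Reflexive: no — 1 is not related to itself.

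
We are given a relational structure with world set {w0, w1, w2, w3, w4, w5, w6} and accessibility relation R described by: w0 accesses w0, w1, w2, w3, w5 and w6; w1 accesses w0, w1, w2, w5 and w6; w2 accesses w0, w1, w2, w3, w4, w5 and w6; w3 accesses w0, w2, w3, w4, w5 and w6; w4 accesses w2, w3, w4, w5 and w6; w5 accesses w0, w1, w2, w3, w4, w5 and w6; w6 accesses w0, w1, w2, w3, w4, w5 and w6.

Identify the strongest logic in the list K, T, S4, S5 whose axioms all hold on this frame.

T

Reflexive (axiom T): yes — every world is R-related to itself.
Transitive (axiom 4): no — w0 R w2 and w2 R w4, but not w0 R w4.
Euclidean (axiom 5): no — w0 R w1 and w0 R w3, but not w1 R w3.
So F validates K, T; S4 would additionally require R to be transitive. The strongest is T.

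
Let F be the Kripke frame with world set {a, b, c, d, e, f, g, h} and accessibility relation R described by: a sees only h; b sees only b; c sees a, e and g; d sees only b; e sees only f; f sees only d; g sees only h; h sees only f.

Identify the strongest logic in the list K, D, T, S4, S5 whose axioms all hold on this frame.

D

Serial (axiom D): yes — every world has a successor (e.g. a R h).
Reflexive (axiom T): no — a is not related to itself.
Transitive (axiom 4): no — a R h and h R f, but not a R f.
Euclidean (axiom 5): no — c R a and c R e, but not a R e.
So F validates K, D; T would additionally require R to be reflexive. The strongest is D.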